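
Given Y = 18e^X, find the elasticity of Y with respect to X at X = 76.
Elasticity = 76

Elasticity = (dY/dX) · (X/Y)

dY/dX = 18·e^X
At X = 76: dY/dX = 18·e^76, Y = 18·e^76

Elasticity = (18·e^76) · (76 / (18·e^76)) = 76

Interpretation: for a small percentage change in X, the percentage change in Y is approximately 76.00 times as large.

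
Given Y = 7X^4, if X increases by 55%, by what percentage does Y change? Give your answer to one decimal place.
477.2%

For Y = 7X^4:
If X → X(1 + 0.55)
Then Y → Y · (1 + 0.55)^4
     ≈ Y · 5.7720

Percentage change = ((1 + 0.55)^4 − 1) × 100% ≈ 477.2%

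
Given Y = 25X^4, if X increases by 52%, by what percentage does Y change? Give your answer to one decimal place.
433.8%

For Y = 25X^4:
If X → X(1 + 0.52)
Then Y → Y · (1 + 0.52)^4
     ≈ Y · 5.3379

Percentage change = ((1 + 0.52)^4 − 1) × 100% ≈ 433.8%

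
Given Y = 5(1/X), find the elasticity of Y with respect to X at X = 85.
Elasticity = -1

Elasticity = (dY/dX) · (X/Y)

dY/dX = -5/X²
At X = 85: dY/dX = -1/1445, Y = 1/17

Elasticity = (-1/1445) · (85 / (1/17)) = -1

Interpretation: for a small percentage change in X, the percentage change in Y is approximately -1.00 times as large.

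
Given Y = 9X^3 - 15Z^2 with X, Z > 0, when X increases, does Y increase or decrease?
Y increases

Taking the partial derivative:
∂Y/∂X = 27X^2

∂Y/∂X = 27X^2 > 0 (assuming positive values)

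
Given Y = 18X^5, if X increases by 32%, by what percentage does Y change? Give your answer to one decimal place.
300.7%

For Y = 18X^5:
If X → X(1 + 0.32)
Then Y → Y · (1 + 0.32)^5
     ≈ Y · 4.0075

Percentage change = ((1 + 0.32)^5 − 1) × 100% ≈ 300.7%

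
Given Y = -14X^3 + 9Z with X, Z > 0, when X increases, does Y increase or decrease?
Y decreases

Taking the partial derivative:
∂Y/∂X = -42X^2

∂Y/∂X = -42X^2 < 0 (assuming positive values)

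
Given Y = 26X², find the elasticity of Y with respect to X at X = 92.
Elasticity = 2

Elasticity = (dY/dX) · (X/Y)

dY/dX = 52·X
At X = 92: dY/dX = 4784, Y = 220064

Elasticity = 4784 · (92 / 220064) = 2

Interpretation: for a small percentage change in X, the percentage change in Y is approximately 2.00 times as large.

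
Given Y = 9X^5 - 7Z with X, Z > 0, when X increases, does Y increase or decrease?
Y increases

Taking the partial derivative:
∂Y/∂X = 45X^4

∂Y/∂X = 45X^4 > 0 (assuming positive values)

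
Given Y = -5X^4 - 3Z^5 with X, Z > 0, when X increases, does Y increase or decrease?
Y decreases

Taking the partial derivative:
∂Y/∂X = -20X^3

∂Y/∂X = -20X^3 < 0 (assuming positive values)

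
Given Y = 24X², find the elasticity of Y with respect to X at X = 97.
Elasticity = 2

Elasticity = (dY/dX) · (X/Y)

dY/dX = 48·X
At X = 97: dY/dX = 4656, Y = 225816

Elasticity = 4656 · (97 / 225816) = 2

Interpretation: for a small percentage change in X, the percentage change in Y is approximately 2.00 times as large.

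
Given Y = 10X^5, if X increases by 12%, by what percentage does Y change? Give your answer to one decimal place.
76.2%

For Y = 10X^5:
If X → X(1 + 0.12)
Then Y → Y · (1 + 0.12)^5
     ≈ Y · 1.7623

Percentage change = ((1 + 0.12)^5 − 1) × 100% ≈ 76.2%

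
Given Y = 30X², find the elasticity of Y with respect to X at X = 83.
Elasticity = 2

Elasticity = (dY/dX) · (X/Y)

dY/dX = 60·X
At X = 83: dY/dX = 4980, Y = 206670

Elasticity = 4980 · (83 / 206670) = 2

Interpretation: for a small percentage change in X, the percentage change in Y is approximately 2.00 times as large.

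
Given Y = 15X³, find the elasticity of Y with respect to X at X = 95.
Elasticity = 3

Elasticity = (dY/dX) · (X/Y)

dY/dX = 45·X²
At X = 95: dY/dX = 406125, Y = 12860625

Elasticity = 406125 · (95 / 12860625) = 3

Interpretation: for a small percentage change in X, the percentage change in Y is approximately 3.00 times as large.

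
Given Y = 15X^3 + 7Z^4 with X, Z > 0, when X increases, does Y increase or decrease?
Y increases

Taking the partial derivative:
∂Y/∂X = 45X^2

∂Y/∂X = 45X^2 > 0 (assuming positive values)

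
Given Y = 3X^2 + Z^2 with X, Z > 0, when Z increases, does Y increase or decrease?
Y increases

Taking the partial derivative:
∂Y/∂Z = 2Z

∂Y/∂Z = 2Z > 0 (assuming positive values)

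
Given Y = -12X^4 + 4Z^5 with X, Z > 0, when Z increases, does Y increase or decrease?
Y increases

Taking the partial derivative:
∂Y/∂Z = 20Z^4

∂Y/∂Z = 20Z^4 > 0 (assuming positive values)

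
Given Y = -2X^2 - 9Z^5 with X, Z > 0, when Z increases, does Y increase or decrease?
Y decreases

Taking the partial derivative:
∂Y/∂Z = -45Z^4

∂Y/∂Z = -45Z^4 < 0 (assuming positive values)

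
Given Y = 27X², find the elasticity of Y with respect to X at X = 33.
Elasticity = 2

Elasticity = (dY/dX) · (X/Y)

dY/dX = 54·X
At X = 33: dY/dX = 1782, Y = 29403

Elasticity = 1782 · (33 / 29403) = 2

Interpretation: for a small percentage change in X, the percentage change in Y is approximately 2.00 times as large.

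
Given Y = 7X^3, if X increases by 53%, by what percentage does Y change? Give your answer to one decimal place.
258.2%

For Y = 7X^3:
If X → X(1 + 0.53)
Then Y → Y · (1 + 0.53)^3
     ≈ Y · 3.5816

Percentage change = ((1 + 0.53)^3 − 1) × 100% ≈ 258.2%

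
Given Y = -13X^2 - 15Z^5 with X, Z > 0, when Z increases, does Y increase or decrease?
Y decreases

Taking the partial derivative:
∂Y/∂Z = -75Z^4

∂Y/∂Z = -75Z^4 < 0 (assuming positive values)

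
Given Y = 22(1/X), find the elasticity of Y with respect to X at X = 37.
Elasticity = -1

Elasticity = (dY/dX) · (X/Y)

dY/dX = -22/X²
At X = 37: dY/dX = -22/1369, Y = 22/37

Elasticity = (-22/1369) · (37 / (22/37)) = -1

Interpretation: for a small percentage change in X, the percentage change in Y is approximately -1.00 times as large.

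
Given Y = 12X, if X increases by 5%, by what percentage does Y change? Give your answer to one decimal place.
5.0%

For Y = 12X:
If X → X(1 + 0.05)
Then Y → Y · (1 + 0.05)^1
     = Y · 1.0500

Percentage change = ((1 + 0.05)^1 − 1) × 100% = 5.0%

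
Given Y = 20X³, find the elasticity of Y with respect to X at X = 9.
Elasticity = 3

Elasticity = (dY/dX) · (X/Y)

dY/dX = 60·X²
At X = 9: dY/dX = 4860, Y = 14580

Elasticity = 4860 · (9 / 14580) = 3

Interpretation: for a small percentage change in X, the percentage change in Y is approximately 3.00 times as large.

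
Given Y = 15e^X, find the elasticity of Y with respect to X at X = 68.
Elasticity = 68

Elasticity = (dY/dX) · (X/Y)

dY/dX = 15·e^X
At X = 68: dY/dX = 15·e^68, Y = 15·e^68

Elasticity = (15·e^68) · (68 / (15·e^68)) = 68

Interpretation: for a small percentage change in X, the percentage change in Y is approximately 68.00 times as large.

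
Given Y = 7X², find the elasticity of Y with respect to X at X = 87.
Elasticity = 2

Elasticity = (dY/dX) · (X/Y)

dY/dX = 14·X
At X = 87: dY/dX = 1218, Y = 52983

Elasticity = 1218 · (87 / 52983) = 2

Interpretation: for a small percentage change in X, the percentage change in Y is approximately 2.00 times as large.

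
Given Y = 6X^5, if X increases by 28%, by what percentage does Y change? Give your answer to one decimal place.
243.6%

For Y = 6X^5:
If X → X(1 + 0.28)
Then Y → Y · (1 + 0.28)^5
     ≈ Y · 3.4360

Percentage change = ((1 + 0.28)^5 − 1) × 100% ≈ 243.6%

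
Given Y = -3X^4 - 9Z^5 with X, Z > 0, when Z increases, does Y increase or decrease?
Y decreases

Taking the partial derivative:
∂Y/∂Z = -45Z^4

∂Y/∂Z = -45Z^4 < 0 (assuming positive values)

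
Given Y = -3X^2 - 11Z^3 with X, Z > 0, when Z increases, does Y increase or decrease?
Y decreases

Taking the partial derivative:
∂Y/∂Z = -33Z^2

∂Y/∂Z = -33Z^2 < 0 (assuming positive values)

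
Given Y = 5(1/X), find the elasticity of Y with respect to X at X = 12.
Elasticity = -1

Elasticity = (dY/dX) · (X/Y)

dY/dX = -5/X²
At X = 12: dY/dX = -5/144, Y = 5/12

Elasticity = (-5/144) · (12 / (5/12)) = -1

Interpretation: for a small percentage change in X, the percentage change in Y is approximately -1.00 times as large.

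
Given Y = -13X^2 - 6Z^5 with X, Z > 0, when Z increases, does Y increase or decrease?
Y decreases

Taking the partial derivative:
∂Y/∂Z = -30Z^4

∂Y/∂Z = -30Z^4 < 0 (assuming positive values)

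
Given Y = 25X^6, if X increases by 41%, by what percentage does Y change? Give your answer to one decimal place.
685.8%

For Y = 25X^6:
If X → X(1 + 0.41)
Then Y → Y · (1 + 0.41)^6
     ≈ Y · 7.8580

Percentage change = ((1 + 0.41)^6 − 1) × 100% ≈ 685.8%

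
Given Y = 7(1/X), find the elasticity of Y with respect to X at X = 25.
Elasticity = -1

Elasticity = (dY/dX) · (X/Y)

dY/dX = -7/X²
At X = 25: dY/dX = -7/625, Y = 7/25

Elasticity = (-7/625) · (25 / (7/25)) = -1

Interpretation: for a small percentage change in X, the percentage change in Y is approximately -1.00 times as large.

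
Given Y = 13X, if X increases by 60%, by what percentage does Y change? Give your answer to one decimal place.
60.0%

For Y = 13X:
If X → X(1 + 0.6)
Then Y → Y · (1 + 0.6)^1
     = Y · 1.6000

Percentage change = ((1 + 0.6)^1 − 1) × 100% = 60.0%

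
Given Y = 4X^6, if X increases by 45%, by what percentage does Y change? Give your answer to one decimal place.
829.4%

For Y = 4X^6:
If X → X(1 + 0.45)
Then Y → Y · (1 + 0.45)^6
     ≈ Y · 9.2941

Percentage change = ((1 + 0.45)^6 − 1) × 100% ≈ 829.4%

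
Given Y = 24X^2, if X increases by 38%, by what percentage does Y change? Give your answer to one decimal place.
90.4%

For Y = 24X^2:
If X → X(1 + 0.38)
Then Y → Y · (1 + 0.38)^2
     = Y · 1.9044

Percentage change = ((1 + 0.38)^2 − 1) × 100% ≈ 90.4%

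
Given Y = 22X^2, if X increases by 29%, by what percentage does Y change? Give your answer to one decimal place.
66.4%

For Y = 22X^2:
If X → X(1 + 0.29)
Then Y → Y · (1 + 0.29)^2
     = Y · 1.6641

Percentage change = ((1 + 0.29)^2 − 1) × 100% ≈ 66.4%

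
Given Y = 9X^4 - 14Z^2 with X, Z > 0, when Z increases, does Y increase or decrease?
Y decreases

Taking the partial derivative:
∂Y/∂Z = -28Z

∂Y/∂Z = -28Z < 0 (assuming positive values)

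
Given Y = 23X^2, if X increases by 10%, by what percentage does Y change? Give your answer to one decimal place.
21.0%

For Y = 23X^2:
If X → X(1 + 0.1)
Then Y → Y · (1 + 0.1)^2
     = Y · 1.2100

Percentage change = ((1 + 0.1)^2 − 1) × 100% = 21.0%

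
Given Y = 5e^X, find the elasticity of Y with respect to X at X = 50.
Elasticity = 50

Elasticity = (dY/dX) · (X/Y)

dY/dX = 5·e^X
At X = 50: dY/dX = 5·e^50, Y = 5·e^50

Elasticity = (5·e^50) · (50 / (5·e^50)) = 50

Interpretation: for a small percentage change in X, the percentage change in Y is approximately 50.00 times as large.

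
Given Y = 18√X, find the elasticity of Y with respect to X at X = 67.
Elasticity = 1/2

Elasticity = (dY/dX) · (X/Y)

dY/dX = 9/√X
At X = 67: dY/dX = 9·√67/67, Y = 18·√67

Elasticity = (9·√67/67) · (67 / (18·√67)) = 1/2

Interpretation: for a small percentage change in X, the percentage change in Y is approximately 0.50 times as large.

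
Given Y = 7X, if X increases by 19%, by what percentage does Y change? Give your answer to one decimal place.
19.0%

For Y = 7X:
If X → X(1 + 0.19)
Then Y → Y · (1 + 0.19)^1
     = Y · 1.1900

Percentage change = ((1 + 0.19)^1 − 1) × 100% = 19.0%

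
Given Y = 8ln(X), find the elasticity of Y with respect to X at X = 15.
Elasticity = 1/ln(15) ≈ 0.3693

Elasticity = (dY/dX) · (X/Y)

dY/dX = 8/X
At X = 15: dY/dX = 8/15, Y = 8·ln(15)

Elasticity = (8/15) · (15 / (8·ln(15))) = 1/ln(15) ≈ 0.3693

Interpretation: for a small percentage change in X, the percentage change in Y is approximately 0.37 times as large.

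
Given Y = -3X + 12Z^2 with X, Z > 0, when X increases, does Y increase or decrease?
Y decreases

Taking the partial derivative:
∂Y/∂X = -3

∂Y/∂X = -3 < 0 (assuming positive values)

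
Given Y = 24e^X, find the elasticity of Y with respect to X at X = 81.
Elasticity = 81

Elasticity = (dY/dX) · (X/Y)

dY/dX = 24·e^X
At X = 81: dY/dX = 24·e^81, Y = 24·e^81

Elasticity = (24·e^81) · (81 / (24·e^81)) = 81

Interpretation: for a small percentage change in X, the percentage change in Y is approximately 81.00 times as large.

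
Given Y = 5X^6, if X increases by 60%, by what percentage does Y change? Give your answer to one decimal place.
1577.7%

For Y = 5X^6:
If X → X(1 + 0.6)
Then Y → Y · (1 + 0.6)^6
     ≈ Y · 16.7772

Percentage change = ((1 + 0.6)^6 − 1) × 100% ≈ 1577.7%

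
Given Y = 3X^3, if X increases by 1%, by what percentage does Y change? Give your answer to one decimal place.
3.0%

For Y = 3X^3:
If X → X(1 + 0.01)
Then Y → Y · (1 + 0.01)^3
     ≈ Y · 1.0303

Percentage change = ((1 + 0.01)^3 − 1) × 100% ≈ 3.0%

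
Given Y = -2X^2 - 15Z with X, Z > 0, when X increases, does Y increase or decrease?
Y decreases

Taking the partial derivative:
∂Y/∂X = -4X

∂Y/∂X = -4X < 0 (assuming positive values)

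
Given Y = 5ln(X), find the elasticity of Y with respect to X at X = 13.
Elasticity = 1/ln(13) ≈ 0.3899

Elasticity = (dY/dX) · (X/Y)

dY/dX = 5/X
At X = 13: dY/dX = 5/13, Y = 5·ln(13)

Elasticity = (5/13) · (13 / (5·ln(13))) = 1/ln(13) ≈ 0.3899

Interpretation: for a small percentage change in X, the percentage change in Y is approximately 0.39 times as large.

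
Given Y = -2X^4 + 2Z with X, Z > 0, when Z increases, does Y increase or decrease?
Y increases

Taking the partial derivative:
∂Y/∂Z = 2

∂Y/∂Z = 2 > 0 (assuming positive values)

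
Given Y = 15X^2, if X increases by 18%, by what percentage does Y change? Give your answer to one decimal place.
39.2%

For Y = 15X^2:
If X → X(1 + 0.18)
Then Y → Y · (1 + 0.18)^2
     = Y · 1.3924

Percentage change = ((1 + 0.18)^2 − 1) × 100% ≈ 39.2%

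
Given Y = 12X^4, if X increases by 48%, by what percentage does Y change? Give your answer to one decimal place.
379.8%

For Y = 12X^4:
If X → X(1 + 0.48)
Then Y → Y · (1 + 0.48)^4
     ≈ Y · 4.7979

Percentage change = ((1 + 0.48)^4 − 1) × 100% ≈ 379.8%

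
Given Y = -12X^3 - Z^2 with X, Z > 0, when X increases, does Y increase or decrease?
Y decreases

Taking the partial derivative:
∂Y/∂X = -36X^2

∂Y/∂X = -36X^2 < 0 (assuming positive values)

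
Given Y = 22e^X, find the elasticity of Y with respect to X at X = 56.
Elasticity = 56

Elasticity = (dY/dX) · (X/Y)

dY/dX = 22·e^X
At X = 56: dY/dX = 22·e^56, Y = 22·e^56

Elasticity = (22·e^56) · (56 / (22·e^56)) = 56

Interpretation: for a small percentage change in X, the percentage change in Y is approximately 56.00 times as large.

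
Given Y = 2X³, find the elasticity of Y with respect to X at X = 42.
Elasticity = 3

Elasticity = (dY/dX) · (X/Y)

dY/dX = 6·X²
At X = 42: dY/dX = 10584, Y = 148176

Elasticity = 10584 · (42 / 148176) = 3

Interpretation: for a small percentage change in X, the percentage change in Y is approximately 3.00 times as large.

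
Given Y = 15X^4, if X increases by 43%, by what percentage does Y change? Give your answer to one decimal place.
318.2%

For Y = 15X^4:
If X → X(1 + 0.43)
Then Y → Y · (1 + 0.43)^4
     ≈ Y · 4.1816

Percentage change = ((1 + 0.43)^4 − 1) × 100% ≈ 318.2%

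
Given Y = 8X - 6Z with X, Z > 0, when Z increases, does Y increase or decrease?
Y decreases

Taking the partial derivative:
∂Y/∂Z = -6

∂Y/∂Z = -6 < 0 (assuming positive values)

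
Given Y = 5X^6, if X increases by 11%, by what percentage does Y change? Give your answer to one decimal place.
87.0%

For Y = 5X^6:
If X → X(1 + 0.11)
Then Y → Y · (1 + 0.11)^6
     ≈ Y · 1.8704

Percentage change = ((1 + 0.11)^6 − 1) × 100% ≈ 87.0%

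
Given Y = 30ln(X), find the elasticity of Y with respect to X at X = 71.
Elasticity = 1/ln(71) ≈ 0.2346

Elasticity = (dY/dX) · (X/Y)

dY/dX = 30/X
At X = 71: dY/dX = 30/71, Y = 30·ln(71)

Elasticity = (30/71) · (71 / (30·ln(71))) = 1/ln(71) ≈ 0.2346

Interpretation: for a small percentage change in X, the percentage change in Y is approximately 0.23 times as large.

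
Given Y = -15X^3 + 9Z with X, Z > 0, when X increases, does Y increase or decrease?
Y decreases

Taking the partial derivative:
∂Y/∂X = -45X^2

∂Y/∂X = -45X^2 < 0 (assuming positive values)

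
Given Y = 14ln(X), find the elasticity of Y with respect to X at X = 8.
Elasticity = 1/ln(8) ≈ 0.4809

Elasticity = (dY/dX) · (X/Y)

dY/dX = 14/X
At X = 8: dY/dX = 7/4, Y = 14·ln(8)

Elasticity = (7/4) · (8 / (14·ln(8))) = 1/ln(8) ≈ 0.4809

Interpretation: for a small percentage change in X, the percentage change in Y is approximately 0.48 times as large.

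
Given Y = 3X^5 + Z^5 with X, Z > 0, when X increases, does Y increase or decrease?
Y increases

Taking the partial derivative:
∂Y/∂X = 15X^4

∂Y/∂X = 15X^4 > 0 (assuming positive values)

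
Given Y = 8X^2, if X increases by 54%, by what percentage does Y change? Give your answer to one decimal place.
137.2%

For Y = 8X^2:
If X → X(1 + 0.54)
Then Y → Y · (1 + 0.54)^2
     = Y · 2.3716

Percentage change = ((1 + 0.54)^2 − 1) × 100% ≈ 137.2%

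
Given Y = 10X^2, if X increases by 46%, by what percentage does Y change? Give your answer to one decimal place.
113.2%

For Y = 10X^2:
If X → X(1 + 0.46)
Then Y → Y · (1 + 0.46)^2
     = Y · 2.1316

Percentage change = ((1 + 0.46)^2 − 1) × 100% ≈ 113.2%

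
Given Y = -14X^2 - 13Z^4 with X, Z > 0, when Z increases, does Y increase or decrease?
Y decreases

Taking the partial derivative:
∂Y/∂Z = -52Z^3

∂Y/∂Z = -52Z^3 < 0 (assuming positive values)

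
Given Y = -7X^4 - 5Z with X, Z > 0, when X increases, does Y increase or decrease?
Y decreases

Taking the partial derivative:
∂Y/∂X = -28X^3

∂Y/∂X = -28X^3 < 0 (assuming positive values)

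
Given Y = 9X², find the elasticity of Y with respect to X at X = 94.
Elasticity = 2

Elasticity = (dY/dX) · (X/Y)

dY/dX = 18·X
At X = 94: dY/dX = 1692, Y = 79524

Elasticity = 1692 · (94 / 79524) = 2

Interpretation: for a small percentage change in X, the percentage change in Y is approximately 2.00 times as large.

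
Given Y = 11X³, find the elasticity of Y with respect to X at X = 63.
Elasticity = 3

Elasticity = (dY/dX) · (X/Y)

dY/dX = 33·X²
At X = 63: dY/dX = 130977, Y = 2750517

Elasticity = 130977 · (63 / 2750517) = 3

Interpretation: for a small percentage change in X, the percentage change in Y is approximately 3.00 times as large.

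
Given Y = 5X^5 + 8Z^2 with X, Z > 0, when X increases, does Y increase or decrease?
Y increases

Taking the partial derivative:
∂Y/∂X = 25X^4

∂Y/∂X = 25X^4 > 0 (assuming positive values)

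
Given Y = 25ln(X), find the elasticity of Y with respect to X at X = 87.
Elasticity = 1/ln(87) ≈ 0.2239

Elasticity = (dY/dX) · (X/Y)

dY/dX = 25/X
At X = 87: dY/dX = 25/87, Y = 25·ln(87)

Elasticity = (25/87) · (87 / (25·ln(87))) = 1/ln(87) ≈ 0.2239

Interpretation: for a small percentage change in X, the percentage change in Y is approximately 0.22 times as large.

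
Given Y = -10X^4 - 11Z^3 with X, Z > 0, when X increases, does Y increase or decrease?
Y decreases

Taking the partial derivative:
∂Y/∂X = -40X^3

∂Y/∂X = -40X^3 < 0 (assuming positive values)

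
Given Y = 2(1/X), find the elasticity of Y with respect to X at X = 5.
Elasticity = -1

Elasticity = (dY/dX) · (X/Y)

dY/dX = -2/X²
At X = 5: dY/dX = -2/25, Y = 2/5

Elasticity = (-2/25) · (5 / (2/5)) = -1

Interpretation: for a small percentage change in X, the percentage change in Y is approximately -1.00 times as large.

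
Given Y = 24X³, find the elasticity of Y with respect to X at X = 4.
Elasticity = 3

Elasticity = (dY/dX) · (X/Y)

dY/dX = 72·X²
At X = 4: dY/dX = 1152, Y = 1536

Elasticity = 1152 · (4 / 1536) = 3

Interpretation: for a small percentage change in X, the percentage change in Y is approximately 3.00 times as large.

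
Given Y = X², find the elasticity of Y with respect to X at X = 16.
Elasticity = 2

Elasticity = (dY/dX) · (X/Y)

dY/dX = 2·X
At X = 16: dY/dX = 32, Y = 256

Elasticity = 32 · (16 / 256) = 2

Interpretation: for a small percentage change in X, the percentage change in Y is approximately 2.00 times as large.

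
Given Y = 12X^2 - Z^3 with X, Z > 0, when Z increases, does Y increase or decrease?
Y decreases

Taking the partial derivative:
∂Y/∂Z = -3Z^2

∂Y/∂Z = -3Z^2 < 0 (assuming positive values)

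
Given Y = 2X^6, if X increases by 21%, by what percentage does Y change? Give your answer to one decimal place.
213.8%

For Y = 2X^6:
If X → X(1 + 0.21)
Then Y → Y · (1 + 0.21)^6
     ≈ Y · 3.1384

Percentage change = ((1 + 0.21)^6 − 1) × 100% ≈ 213.8%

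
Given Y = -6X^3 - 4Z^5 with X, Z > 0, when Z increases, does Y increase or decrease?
Y decreases

Taking the partial derivative:
∂Y/∂Z = -20Z^4

∂Y/∂Z = -20Z^4 < 0 (assuming positive values)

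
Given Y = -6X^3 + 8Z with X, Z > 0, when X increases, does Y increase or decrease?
Y decreases

Taking the partial derivative:
∂Y/∂X = -18X^2

∂Y/∂X = -18X^2 < 0 (assuming positive values)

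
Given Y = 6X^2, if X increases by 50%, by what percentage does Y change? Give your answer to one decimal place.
125.0%

For Y = 6X^2:
If X → X(1 + 0.5)
Then Y → Y · (1 + 0.5)^2
     = Y · 2.2500

Percentage change = ((1 + 0.5)^2 − 1) × 100% = 125.0%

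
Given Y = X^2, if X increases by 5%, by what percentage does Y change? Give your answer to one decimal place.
10.3%

For Y = X^2:
If X → X(1 + 0.05)
Then Y → Y · (1 + 0.05)^2
     = Y · 1.1025

Percentage change = ((1 + 0.05)^2 − 1) × 100% ≈ 10.3%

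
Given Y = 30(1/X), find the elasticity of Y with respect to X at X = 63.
Elasticity = -1

Elasticity = (dY/dX) · (X/Y)

dY/dX = -30/X²
At X = 63: dY/dX = -10/1323, Y = 10/21

Elasticity = (-10/1323) · (63 / (10/21)) = -1

Interpretation: for a small percentage change in X, the percentage change in Y is approximately -1.00 times as large.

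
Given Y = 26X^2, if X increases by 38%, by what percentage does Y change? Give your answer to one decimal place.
90.4%

For Y = 26X^2:
If X → X(1 + 0.38)
Then Y → Y · (1 + 0.38)^2
     = Y · 1.9044

Percentage change = ((1 + 0.38)^2 − 1) × 100% ≈ 90.4%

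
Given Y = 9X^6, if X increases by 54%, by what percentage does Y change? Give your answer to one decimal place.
1233.9%

For Y = 9X^6:
If X → X(1 + 0.54)
Then Y → Y · (1 + 0.54)^6
     ≈ Y · 13.3390

Percentage change = ((1 + 0.54)^6 − 1) × 100% ≈ 1233.9%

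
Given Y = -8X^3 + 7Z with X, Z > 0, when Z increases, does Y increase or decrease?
Y increases

Taking the partial derivative:
∂Y/∂Z = 7

∂Y/∂Z = 7 > 0 (assuming positive values)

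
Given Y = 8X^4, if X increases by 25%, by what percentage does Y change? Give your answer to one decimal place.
144.1%

For Y = 8X^4:
If X → X(1 + 0.25)
Then Y → Y · (1 + 0.25)^4
     ≈ Y · 2.4414

Percentage change = ((1 + 0.25)^4 − 1) × 100% ≈ 144.1%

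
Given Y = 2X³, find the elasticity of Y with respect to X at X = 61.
Elasticity = 3

Elasticity = (dY/dX) · (X/Y)

dY/dX = 6·X²
At X = 61: dY/dX = 22326, Y = 453962

Elasticity = 22326 · (61 / 453962) = 3

Interpretation: for a small percentage change in X, the percentage change in Y is approximately 3.00 times as large.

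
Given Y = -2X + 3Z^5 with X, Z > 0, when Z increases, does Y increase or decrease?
Y increases

Taking the partial derivative:
∂Y/∂Z = 15Z^4

∂Y/∂Z = 15Z^4 > 0 (assuming positive values)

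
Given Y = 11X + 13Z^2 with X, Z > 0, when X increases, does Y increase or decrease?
Y increases

Taking the partial derivative:
∂Y/∂X = 11

∂Y/∂X = 11 > 0 (assuming positive values)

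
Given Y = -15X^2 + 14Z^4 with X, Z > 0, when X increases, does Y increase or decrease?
Y decreases

Taking the partial derivative:
∂Y/∂X = -30X

∂Y/∂X = -30X < 0 (assuming positive values)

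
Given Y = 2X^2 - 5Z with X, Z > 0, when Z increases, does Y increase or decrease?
Y decreases

Taking the partial derivative:
∂Y/∂Z = -5

∂Y/∂Z = -5 < 0 (assuming positive values)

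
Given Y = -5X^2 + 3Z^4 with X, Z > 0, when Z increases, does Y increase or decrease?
Y increases

Taking the partial derivative:
∂Y/∂Z = 12Z^3

∂Y/∂Z = 12Z^3 > 0 (assuming positive values)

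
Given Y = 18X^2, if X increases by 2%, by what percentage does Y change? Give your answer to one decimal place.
4.0%

For Y = 18X^2:
If X → X(1 + 0.02)
Then Y → Y · (1 + 0.02)^2
     = Y · 1.0404

Percentage change = ((1 + 0.02)^2 − 1) × 100% ≈ 4.0%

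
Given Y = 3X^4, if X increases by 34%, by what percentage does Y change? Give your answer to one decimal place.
222.4%

For Y = 3X^4:
If X → X(1 + 0.34)
Then Y → Y · (1 + 0.34)^4
     ≈ Y · 3.2242

Percentage change = ((1 + 0.34)^4 − 1) × 100% ≈ 222.4%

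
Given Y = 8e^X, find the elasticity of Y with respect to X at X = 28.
Elasticity = 28

Elasticity = (dY/dX) · (X/Y)

dY/dX = 8·e^X
At X = 28: dY/dX = 8·e^28, Y = 8·e^28

Elasticity = (8·e^28) · (28 / (8·e^28)) = 28

Interpretation: for a small percentage change in X, the percentage change in Y is approximately 28.00 times as large.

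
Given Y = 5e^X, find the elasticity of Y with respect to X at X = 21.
Elasticity = 21

Elasticity = (dY/dX) · (X/Y)

dY/dX = 5·e^X
At X = 21: dY/dX = 5·e^21, Y = 5·e^21

Elasticity = (5·e^21) · (21 / (5·e^21)) = 21

Interpretation: for a small percentage change in X, the percentage change in Y is approximately 21.00 times as large.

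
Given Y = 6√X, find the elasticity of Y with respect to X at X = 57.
Elasticity = 1/2

Elasticity = (dY/dX) · (X/Y)

dY/dX = 3/√X
At X = 57: dY/dX = √57/19, Y = 6·√57

Elasticity = (√57/19) · (57 / (6·√57)) = 1/2

Interpretation: for a small percentage change in X, the percentage change in Y is approximately 0.50 times as large.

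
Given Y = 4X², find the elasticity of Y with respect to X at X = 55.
Elasticity = 2

Elasticity = (dY/dX) · (X/Y)

dY/dX = 8·X
At X = 55: dY/dX = 440, Y = 12100

Elasticity = 440 · (55 / 12100) = 2

Interpretation: for a small percentage change in X, the percentage change in Y is approximately 2.00 times as large.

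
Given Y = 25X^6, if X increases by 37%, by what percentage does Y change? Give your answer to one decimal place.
561.2%

For Y = 25X^6:
If X → X(1 + 0.37)
Then Y → Y · (1 + 0.37)^6
     ≈ Y · 6.6119

Percentage change = ((1 + 0.37)^6 − 1) × 100% ≈ 561.2%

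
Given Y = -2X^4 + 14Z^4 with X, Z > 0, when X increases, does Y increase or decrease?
Y decreases

Taking the partial derivative:
∂Y/∂X = -8X^3

∂Y/∂X = -8X^3 < 0 (assuming positive values)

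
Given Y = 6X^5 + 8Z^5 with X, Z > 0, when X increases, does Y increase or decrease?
Y increases

Taking the partial derivative:
∂Y/∂X = 30X^4

∂Y/∂X = 30X^4 > 0 (assuming positive values)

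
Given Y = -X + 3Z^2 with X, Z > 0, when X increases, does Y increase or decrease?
Y decreases

Taking the partial derivative:
∂Y/∂X = -1

∂Y/∂X = -1 < 0 (assuming positive values)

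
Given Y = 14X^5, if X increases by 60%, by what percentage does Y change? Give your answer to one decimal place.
948.6%

For Y = 14X^5:
If X → X(1 + 0.6)
Then Y → Y · (1 + 0.6)^5
     ≈ Y · 10.4858

Percentage change = ((1 + 0.6)^5 − 1) × 100% ≈ 948.6%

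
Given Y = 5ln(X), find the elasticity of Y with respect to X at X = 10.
Elasticity = 1/ln(10) ≈ 0.4343

Elasticity = (dY/dX) · (X/Y)

dY/dX = 5/X
At X = 10: dY/dX = 1/2, Y = 5·ln(10)

Elasticity = (1/2) · (10 / (5·ln(10))) = 1/ln(10) ≈ 0.4343

Interpretation: for a small percentage change in X, the percentage change in Y is approximately 0.43 times as large.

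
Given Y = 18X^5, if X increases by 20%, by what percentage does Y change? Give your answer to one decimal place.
148.8%

For Y = 18X^5:
If X → X(1 + 0.2)
Then Y → Y · (1 + 0.2)^5
     ≈ Y · 2.4883

Percentage change = ((1 + 0.2)^5 − 1) × 100% ≈ 148.8%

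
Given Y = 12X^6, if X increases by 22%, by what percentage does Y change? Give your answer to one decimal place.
229.7%

For Y = 12X^6:
If X → X(1 + 0.22)
Then Y → Y · (1 + 0.22)^6
     ≈ Y · 3.2973

Percentage change = ((1 + 0.22)^6 − 1) × 100% ≈ 229.7%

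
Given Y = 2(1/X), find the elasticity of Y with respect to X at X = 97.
Elasticity = -1

Elasticity = (dY/dX) · (X/Y)

dY/dX = -2/X²
At X = 97: dY/dX = -2/9409, Y = 2/97

Elasticity = (-2/9409) · (97 / (2/97)) = -1

Interpretation: for a small percentage change in X, the percentage change in Y is approximately -1.00 times as large.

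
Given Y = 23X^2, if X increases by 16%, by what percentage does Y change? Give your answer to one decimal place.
34.6%

For Y = 23X^2:
If X → X(1 + 0.16)
Then Y → Y · (1 + 0.16)^2
     = Y · 1.3456

Percentage change = ((1 + 0.16)^2 − 1) × 100% ≈ 34.6%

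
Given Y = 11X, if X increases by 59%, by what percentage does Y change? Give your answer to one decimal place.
59.0%

For Y = 11X:
If X → X(1 + 0.59)
Then Y → Y · (1 + 0.59)^1
     = Y · 1.5900

Percentage change = ((1 + 0.59)^1 − 1) × 100% = 59.0%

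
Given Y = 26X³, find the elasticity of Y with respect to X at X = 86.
Elasticity = 3

Elasticity = (dY/dX) · (X/Y)

dY/dX = 78·X²
At X = 86: dY/dX = 576888, Y = 16537456

Elasticity = 576888 · (86 / 16537456) = 3

Interpretation: for a small percentage change in X, the percentage change in Y is approximately 3.00 times as large.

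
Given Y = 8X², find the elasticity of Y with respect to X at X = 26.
Elasticity = 2

Elasticity = (dY/dX) · (X/Y)

dY/dX = 16·X
At X = 26: dY/dX = 416, Y = 5408

Elasticity = 416 · (26 / 5408) = 2

Interpretation: for a small percentage change in X, the percentage change in Y is approximately 2.00 times as large.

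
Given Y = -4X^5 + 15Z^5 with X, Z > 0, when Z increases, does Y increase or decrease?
Y increases

Taking the partial derivative:
∂Y/∂Z = 75Z^4

∂Y/∂Z = 75Z^4 > 0 (assuming positive values)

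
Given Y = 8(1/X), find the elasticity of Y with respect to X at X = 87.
Elasticity = -1

Elasticity = (dY/dX) · (X/Y)

dY/dX = -8/X²
At X = 87: dY/dX = -8/7569, Y = 8/87

Elasticity = (-8/7569) · (87 / (8/87)) = -1

Interpretation: for a small percentage change in X, the percentage change in Y is approximately -1.00 times as large.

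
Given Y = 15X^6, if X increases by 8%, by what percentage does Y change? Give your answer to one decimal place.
58.7%

For Y = 15X^6:
If X → X(1 + 0.08)
Then Y → Y · (1 + 0.08)^6
     ≈ Y · 1.5869

Percentage change = ((1 + 0.08)^6 − 1) × 100% ≈ 58.7%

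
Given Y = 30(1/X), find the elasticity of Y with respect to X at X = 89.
Elasticity = -1

Elasticity = (dY/dX) · (X/Y)

dY/dX = -30/X²
At X = 89: dY/dX = -30/7921, Y = 30/89

Elasticity = (-30/7921) · (89 / (30/89)) = -1

Interpretation: for a small percentage change in X, the percentage change in Y is approximately -1.00 times as large.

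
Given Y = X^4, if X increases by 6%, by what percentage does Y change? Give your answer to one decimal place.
26.2%

For Y = X^4:
If X → X(1 + 0.06)
Then Y → Y · (1 + 0.06)^4
     ≈ Y · 1.2625

Percentage change = ((1 + 0.06)^4 − 1) × 100% ≈ 26.2%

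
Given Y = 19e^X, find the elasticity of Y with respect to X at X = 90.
Elasticity = 90

Elasticity = (dY/dX) · (X/Y)

dY/dX = 19·e^X
At X = 90: dY/dX = 19·e^90, Y = 19·e^90

Elasticity = (19·e^90) · (90 / (19·e^90)) = 90

Interpretation: for a small percentage change in X, the percentage change in Y is approximately 90.00 times as large.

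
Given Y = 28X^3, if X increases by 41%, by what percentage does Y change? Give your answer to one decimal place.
180.3%

For Y = 28X^3:
If X → X(1 + 0.41)
Then Y → Y · (1 + 0.41)^3
     ≈ Y · 2.8032

Percentage change = ((1 + 0.41)^3 − 1) × 100% ≈ 180.3%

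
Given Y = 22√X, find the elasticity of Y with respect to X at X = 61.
Elasticity = 1/2

Elasticity = (dY/dX) · (X/Y)

dY/dX = 11/√X
At X = 61: dY/dX = 11·√61/61, Y = 22·√61

Elasticity = (11·√61/61) · (61 / (22·√61)) = 1/2

Interpretation: for a small percentage change in X, the percentage change in Y is approximately 0.50 times as large.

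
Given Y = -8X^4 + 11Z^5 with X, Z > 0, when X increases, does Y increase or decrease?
Y decreases

Taking the partial derivative:
∂Y/∂X = -32X^3

∂Y/∂X = -32X^3 < 0 (assuming positive values)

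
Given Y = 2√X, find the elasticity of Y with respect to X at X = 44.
Elasticity = 1/2

Elasticity = (dY/dX) · (X/Y)

dY/dX = 1/√X
At X = 44: dY/dX = √11/22, Y = 4·√11

Elasticity = (√11/22) · (44 / (4·√11)) = 1/2

Interpretation: for a small percentage change in X, the percentage change in Y is approximately 0.50 times as large.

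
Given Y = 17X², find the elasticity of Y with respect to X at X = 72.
Elasticity = 2

Elasticity = (dY/dX) · (X/Y)

dY/dX = 34·X
At X = 72: dY/dX = 2448, Y = 88128

Elasticity = 2448 · (72 / 88128) = 2

Interpretation: for a small percentage change in X, the percentage change in Y is approximately 2.00 times as large.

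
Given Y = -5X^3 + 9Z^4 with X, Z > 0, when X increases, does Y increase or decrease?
Y decreases

Taking the partial derivative:
∂Y/∂X = -15X^2

∂Y/∂X = -15X^2 < 0 (assuming positive values)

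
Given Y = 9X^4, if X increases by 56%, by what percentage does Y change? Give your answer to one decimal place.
492.2%

For Y = 9X^4:
If X → X(1 + 0.56)
Then Y → Y · (1 + 0.56)^4
     ≈ Y · 5.9224

Percentage change = ((1 + 0.56)^4 − 1) × 100% ≈ 492.2%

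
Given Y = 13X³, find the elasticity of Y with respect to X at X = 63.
Elasticity = 3

Elasticity = (dY/dX) · (X/Y)

dY/dX = 39·X²
At X = 63: dY/dX = 154791, Y = 3250611

Elasticity = 154791 · (63 / 3250611) = 3

Interpretation: for a small percentage change in X, the percentage change in Y is approximately 3.00 times as large.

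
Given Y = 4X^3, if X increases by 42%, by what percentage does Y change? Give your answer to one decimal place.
186.3%

For Y = 4X^3:
If X → X(1 + 0.42)
Then Y → Y · (1 + 0.42)^3
     ≈ Y · 2.8633

Percentage change = ((1 + 0.42)^3 − 1) × 100% ≈ 186.3%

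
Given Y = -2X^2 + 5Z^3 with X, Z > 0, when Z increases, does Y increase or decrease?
Y increases

Taking the partial derivative:
∂Y/∂Z = 15Z^2

∂Y/∂Z = 15Z^2 > 0 (assuming positive values)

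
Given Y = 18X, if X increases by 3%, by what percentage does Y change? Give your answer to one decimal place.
3.0%

For Y = 18X:
If X → X(1 + 0.03)
Then Y → Y · (1 + 0.03)^1
     = Y · 1.0300

Percentage change = ((1 + 0.03)^1 − 1) × 100% = 3.0%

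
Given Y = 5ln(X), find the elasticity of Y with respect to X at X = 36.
Elasticity = 1/ln(36) ≈ 0.2791

Elasticity = (dY/dX) · (X/Y)

dY/dX = 5/X
At X = 36: dY/dX = 5/36, Y = 5·ln(36)

Elasticity = (5/36) · (36 / (5·ln(36))) = 1/ln(36) ≈ 0.2791

Interpretation: for a small percentage change in X, the percentage change in Y is approximately 0.28 times as large.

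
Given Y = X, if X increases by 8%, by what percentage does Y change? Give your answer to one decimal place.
8.0%

For Y = X:
If X → X(1 + 0.08)
Then Y → Y · (1 + 0.08)^1
     = Y · 1.0800

Percentage change = ((1 + 0.08)^1 − 1) × 100% = 8.0%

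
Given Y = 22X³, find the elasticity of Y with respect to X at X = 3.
Elasticity = 3

Elasticity = (dY/dX) · (X/Y)

dY/dX = 66·X²
At X = 3: dY/dX = 594, Y = 594

Elasticity = 594 · (3 / 594) = 3

Interpretation: for a small percentage change in X, the percentage change in Y is approximately 3.00 times as large.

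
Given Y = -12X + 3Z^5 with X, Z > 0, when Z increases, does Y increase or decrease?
Y increases

Taking the partial derivative:
∂Y/∂Z = 15Z^4

∂Y/∂Z = 15Z^4 > 0 (assuming positive values)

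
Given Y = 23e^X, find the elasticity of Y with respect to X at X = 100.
Elasticity = 100

Elasticity = (dY/dX) · (X/Y)

dY/dX = 23·e^X
At X = 100: dY/dX = 23·e^100, Y = 23·e^100

Elasticity = (23·e^100) · (100 / (23·e^100)) = 100

Interpretation: for a small percentage change in X, the percentage change in Y is approximately 100.00 times as large.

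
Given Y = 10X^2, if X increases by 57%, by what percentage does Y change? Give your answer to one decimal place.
146.5%

For Y = 10X^2:
If X → X(1 + 0.57)
Then Y → Y · (1 + 0.57)^2
     = Y · 2.4649

Percentage change = ((1 + 0.57)^2 − 1) × 100% ≈ 146.5%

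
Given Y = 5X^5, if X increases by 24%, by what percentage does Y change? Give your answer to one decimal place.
193.2%

For Y = 5X^5:
If X → X(1 + 0.24)
Then Y → Y · (1 + 0.24)^5
     ≈ Y · 2.9316

Percentage change = ((1 + 0.24)^5 − 1) × 100% ≈ 193.2%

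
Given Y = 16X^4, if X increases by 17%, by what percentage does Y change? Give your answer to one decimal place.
87.4%

For Y = 16X^4:
If X → X(1 + 0.17)
Then Y → Y · (1 + 0.17)^4
     ≈ Y · 1.8739

Percentage change = ((1 + 0.17)^4 − 1) × 100% ≈ 87.4%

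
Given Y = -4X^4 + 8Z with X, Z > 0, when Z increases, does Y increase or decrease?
Y increases

Taking the partial derivative:
∂Y/∂Z = 8

∂Y/∂Z = 8 > 0 (assuming positive values)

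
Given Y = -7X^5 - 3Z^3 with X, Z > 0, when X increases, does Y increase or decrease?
Y decreases

Taking the partial derivative:
∂Y/∂X = -35X^4

∂Y/∂X = -35X^4 < 0 (assuming positive values)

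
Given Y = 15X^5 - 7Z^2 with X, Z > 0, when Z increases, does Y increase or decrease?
Y decreases

Taking the partial derivative:
∂Y/∂Z = -14Z

∂Y/∂Z = -14Z < 0 (assuming positive values)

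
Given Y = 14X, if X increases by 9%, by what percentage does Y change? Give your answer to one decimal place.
9.0%

For Y = 14X:
If X → X(1 + 0.09)
Then Y → Y · (1 + 0.09)^1
     = Y · 1.0900

Percentage change = ((1 + 0.09)^1 − 1) × 100% = 9.0%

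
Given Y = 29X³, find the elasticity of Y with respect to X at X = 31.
Elasticity = 3

Elasticity = (dY/dX) · (X/Y)

dY/dX = 87·X²
At X = 31: dY/dX = 83607, Y = 863939

Elasticity = 83607 · (31 / 863939) = 3

Interpretation: for a small percentage change in X, the percentage change in Y is approximately 3.00 times as large.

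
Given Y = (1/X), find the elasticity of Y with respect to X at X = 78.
Elasticity = -1

Elasticity = (dY/dX) · (X/Y)

dY/dX = -1/X²
At X = 78: dY/dX = -1/6084, Y = 1/78

Elasticity = (-1/6084) · (78 / (1/78)) = -1

Interpretation: for a small percentage change in X, the percentage change in Y is approximately -1.00 times as large.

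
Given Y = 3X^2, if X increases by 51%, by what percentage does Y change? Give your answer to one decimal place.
128.0%

For Y = 3X^2:
If X → X(1 + 0.51)
Then Y → Y · (1 + 0.51)^2
     = Y · 2.2801

Percentage change = ((1 + 0.51)^2 − 1) × 100% ≈ 128.0%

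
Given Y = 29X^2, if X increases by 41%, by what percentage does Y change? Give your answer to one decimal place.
98.8%

For Y = 29X^2:
If X → X(1 + 0.41)
Then Y → Y · (1 + 0.41)^2
     = Y · 1.9881

Percentage change = ((1 + 0.41)^2 − 1) × 100% ≈ 98.8%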